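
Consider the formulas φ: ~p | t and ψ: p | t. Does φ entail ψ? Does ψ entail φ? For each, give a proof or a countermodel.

(→) This fails. Under t = F, p = F, the left side is true but the right side is false.

(←) This fails. Under t = F, p = T, the left side is false but the right side is true.

(⇒) fails and (⇐) fails.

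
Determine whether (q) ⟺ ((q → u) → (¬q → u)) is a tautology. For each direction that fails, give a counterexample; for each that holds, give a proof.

The forward direction holds; the converse fails.

[⇒] Assume the antecedent. If q is true, (q → u) → (¬q → u) reduces to true regardless of the other variables. If q is false, the antecedent cannot hold. Either way (q → u) → (¬q → u) holds.

[⇐] This fails. Under q = F, u = T, the left side is false but the right side is true.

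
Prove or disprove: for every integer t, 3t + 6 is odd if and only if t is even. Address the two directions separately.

(⟹) This fails: t = 3 gives 3t + 6 = 15, which is odd, but 3 is odd, not even.

(⟸) This also fails: t = 2 is even, but 3t + 6 = 12 is even, not odd.

Both directions fail.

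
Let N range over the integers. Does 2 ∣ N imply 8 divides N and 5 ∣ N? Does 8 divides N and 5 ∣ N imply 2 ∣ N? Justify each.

[⇐] Suppose 8 ∣ N and 5 ∣ N. Any common multiple of 8 and 5 is a multiple of their lcm; here gcd(8, 5) = 1, so lcm(8, 5) = 8·5 = 40, so 40 ∣ N. Since 2 ∣ 40, it follows that 2 ∣ N.

[⇒] This fails: take N = 2. Certainly 2 ∣ 2, but 8 ∤ 2.

(⇒) fails; (⇐) holds.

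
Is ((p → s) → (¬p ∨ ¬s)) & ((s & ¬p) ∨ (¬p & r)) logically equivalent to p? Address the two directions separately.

(→) This fails. Under s = T, r = F, p = F, the left side is true but the right side is false.

(←) This fails. Under s = F, r = F, p = T, the left side is false but the right side is true.

Neither direction holds.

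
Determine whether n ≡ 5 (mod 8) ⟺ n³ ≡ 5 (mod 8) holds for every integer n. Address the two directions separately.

Equivalent; both directions hold.

[⇐] For the converse, argue contrapositively. If n ≢ 5 (mod 8), then n is congruent to one of 0, 1, 2, 3, 4, 6, 7 modulo 8, and these give n³ ≡ 0, 1, 0, 3, 0, 0, 7 respectively — never 5.

[⇒] Suppose n ≡ 5 (mod 8). Write n = 8j + 5. Then (8j + 5)³ = 512j³ + 960j² + 600j + 125 = 8(64j³ + 120j² + 75j + 15) + 5, so n³ ≡ 5 (mod 8).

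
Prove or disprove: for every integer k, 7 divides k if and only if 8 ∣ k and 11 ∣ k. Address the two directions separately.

(⇒) fails and (⇐) fails.

(→) This fails: take k = 7. Certainly 7 ∣ 7, but 8 ∤ 7.

(←) This fails: take k = 88. Both 8 ∣ 88 and 11 ∣ 88, yet 88 is not a multiple of 7 (since 88 = 12·7 + 4), so 7 ∤ 88.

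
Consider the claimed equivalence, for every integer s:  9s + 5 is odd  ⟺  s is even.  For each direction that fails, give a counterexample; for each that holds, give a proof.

[⇐] Suppose s is even; write s = 2j. Then 9s + 5 = 9·(2j) + 5 = 2·9j + 5, which is odd.

[⇒] Suppose 9s + 5 is odd. Since 9 is odd, 9s and s have the same parity, so 9s + 5 ≡ s + 5 (mod 2). As 5 is odd, 9s + 5 is odd exactly when s is even. Thus s is even.

Both directions hold.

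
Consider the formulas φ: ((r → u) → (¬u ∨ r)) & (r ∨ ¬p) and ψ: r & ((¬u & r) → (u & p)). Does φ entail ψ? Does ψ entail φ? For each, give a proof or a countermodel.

[⇒] This fails. Under u = F, p = F, r = F, the left side is true but the right side is false.

[⇐] Assume the antecedent. If u is true, the antecedent forces (u = T, p = F, r = T) or (u = T, p = T, r = T), and the consequent holds there. If u is false, the antecedent cannot hold. Either way the consequent holds.

(⇒) fails; (⇐) holds.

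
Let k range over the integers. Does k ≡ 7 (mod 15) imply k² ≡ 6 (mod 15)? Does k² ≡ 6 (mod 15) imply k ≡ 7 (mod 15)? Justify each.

(⇒) fails and (⇐) fails.

[⇒] This fails: take k = 7. Then 7 ≡ 7 (mod 15), but 7² = 49 ≡ 4 (mod 15), not 6.

[⇐] This fails: take k = 6. Then 6² = 36 ≡ 6 (mod 15), yet 6 ≡ 6 (mod 15), not 7.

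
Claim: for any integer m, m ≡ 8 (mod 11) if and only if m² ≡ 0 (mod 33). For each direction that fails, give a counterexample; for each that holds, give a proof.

Forward direction. This fails: take m = 8. Then 8 ≡ 8 (mod 11), but 8² = 64 ≡ 31 (mod 33), not 0.

Converse. This fails: take m = 0. Then 0² = 0 ≡ 0 (mod 33), yet 0 ≡ 0 (mod 11), not 8.

Neither implication holds.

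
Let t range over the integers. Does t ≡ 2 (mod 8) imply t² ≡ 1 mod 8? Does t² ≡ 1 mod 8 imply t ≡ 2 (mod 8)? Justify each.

Neither implication holds.

[⇒] This fails: take t = 2. Then 2 ≡ 2 (mod 8), but 2² = 4 ≡ 4 (mod 8), not 1.

[⇐] This fails: take t = 1. Then 1² = 1 ≡ 1 (mod 8), yet 1 ≡ 1 (mod 8), not 2.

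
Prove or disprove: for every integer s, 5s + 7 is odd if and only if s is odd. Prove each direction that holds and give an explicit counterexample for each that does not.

Neither implication holds.

(⟹) This fails: s = 4 gives 5s + 7 = 27, which is odd, but 4 is even, not odd.

(⟸) This also fails: s = 7 is odd, but 5s + 7 = 42 is even, not odd.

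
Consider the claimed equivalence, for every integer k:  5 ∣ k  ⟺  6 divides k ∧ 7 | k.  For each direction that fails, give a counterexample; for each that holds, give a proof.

(⟹) This fails: take k = 5. Certainly 5 ∣ 5, but 6 ∤ 5.

(⟸) This fails: take k = 42. Both 6 ∣ 42 and 7 ∣ 42, yet 42 is not a multiple of 5 (since 42 = 8·5 + 2), so 5 ∤ 42.

(⇒) fails and (⇐) fails.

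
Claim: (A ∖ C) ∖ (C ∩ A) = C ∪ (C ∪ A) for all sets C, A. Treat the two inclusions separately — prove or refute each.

Forward inclusion. Let x ∈ (A ∖ C) ∖ (C ∩ A). Then x ∈ A and x ∉ C, from which x ∈ C ∪ (C ∪ A).

Reverse inclusion. This inclusion fails. Take C = {1}, A = ∅; then 1 ∈ C ∪ (C ∪ A) but 1 ∉ (A ∖ C) ∖ (C ∩ A).

The sets are not equal: only the forward inclusion holds.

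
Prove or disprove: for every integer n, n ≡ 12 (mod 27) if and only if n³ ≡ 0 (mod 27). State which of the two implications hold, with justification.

Only the forward direction holds.

(⇒) Suppose n ≡ 12 (mod 27). Write n = 27j + 12. Then (27j + 12)³ = 19683j³ + 26244j² + 11664j + 1728 = 27(729j³ + 972j² + 432j + 64) + 0, so n³ ≡ 0 (mod 27).

(⇐) This fails: take n = 0. Then 0³ = 0 ≡ 0 (mod 27), yet 0 ≡ 0 (mod 27), not 12.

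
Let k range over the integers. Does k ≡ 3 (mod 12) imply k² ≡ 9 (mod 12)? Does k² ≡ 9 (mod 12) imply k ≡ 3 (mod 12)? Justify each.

The forward direction holds; the converse fails.

Converse. This fails: take k = 9. Then 9² = 81 ≡ 9 (mod 12), yet 9 ≡ 9 (mod 12), not 3.

Forward direction. Suppose k ≡ 3 (mod 12). Write k = 12j + 3. Then (12j + 3)² = 144j² + 72j + 9 = 12(12j² + 6j) + 9, so k² ≡ 9 (mod 12).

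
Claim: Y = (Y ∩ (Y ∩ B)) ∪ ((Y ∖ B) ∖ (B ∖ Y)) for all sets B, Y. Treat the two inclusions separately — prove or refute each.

Both inclusions hold.

(⊆) Let x ∈ Y. Then either x ∈ Y and x ∉ B; or x ∈ B ∩ Y. In each case x ∈ (Y ∩ (Y ∩ B)) ∪ ((Y ∖ B) ∖ (B ∖ Y)), so Y ⊆ (Y ∩ (Y ∩ B)) ∪ ((Y ∖ B) ∖ (B ∖ Y)).

(⊇) Let x ∈ (Y ∩ (Y ∩ B)) ∪ ((Y ∖ B) ∖ (B ∖ Y)). Then either x ∈ Y and x ∉ B; or x ∈ B ∩ Y. In each case x ∈ Y, so (Y ∩ (Y ∩ B)) ∪ ((Y ∖ B) ∖ (B ∖ Y)) ⊆ Y.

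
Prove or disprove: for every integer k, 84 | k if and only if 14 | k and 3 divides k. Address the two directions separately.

(⟸) This fails: take k = 42. Both 14 ∣ 42 and 3 ∣ 42, yet 42 is not a multiple of 84 (since 42 = 0·84 + 42), so 84 ∤ 42.

(⟹) If 84 ∣ k, write k = 84q. Since 84 = 6·14, k = 14·(6q), so 14 ∣ k; and since 84 = 28·3, k = 3·(28q), so 3 ∣ k.

Not equivalent: only (⇒) holds.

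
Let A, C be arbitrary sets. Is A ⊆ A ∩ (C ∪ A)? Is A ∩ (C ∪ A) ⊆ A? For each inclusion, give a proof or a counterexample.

Both inclusions hold; the sets are equal.

Forward inclusion. Let x ∈ A. Then either x ∈ A and x ∉ C; or x ∈ A ∩ C. In each case x ∈ A ∩ (C ∪ A), so A ⊆ A ∩ (C ∪ A).

Reverse inclusion. Let x ∈ A ∩ (C ∪ A). Then either x ∈ A and x ∉ C; or x ∈ A ∩ C. In each case x ∈ A, so A ∩ (C ∪ A) ⊆ A.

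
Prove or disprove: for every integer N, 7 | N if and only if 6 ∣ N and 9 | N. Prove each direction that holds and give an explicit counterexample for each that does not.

Neither direction holds.

Forward direction. This fails: take N = 7. Certainly 7 ∣ 7, but 6 ∤ 7.

Converse. This fails: take N = 18. Both 6 ∣ 18 and 9 ∣ 18, yet 18 is not a multiple of 7 (since 18 = 2·7 + 4), so 7 ∤ 18.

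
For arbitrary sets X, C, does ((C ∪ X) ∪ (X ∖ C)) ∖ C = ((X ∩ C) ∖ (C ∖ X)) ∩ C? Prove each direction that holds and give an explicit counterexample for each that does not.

(⟹) This inclusion fails. Take X = {1}, C = ∅; then 1 ∈ ((C ∪ X) ∪ (X ∖ C)) ∖ C but 1 ∉ ((X ∩ C) ∖ (C ∖ X)) ∩ C.

(⟸) This inclusion fails. Take X = {1}, C = {1}; then 1 ∈ ((X ∩ C) ∖ (C ∖ X)) ∩ C but 1 ∉ ((C ∪ X) ∪ (X ∖ C)) ∖ C.

Both inclusions fail.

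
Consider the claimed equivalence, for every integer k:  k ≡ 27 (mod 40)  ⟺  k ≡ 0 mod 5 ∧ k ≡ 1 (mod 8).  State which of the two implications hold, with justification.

[⇒] This fails: k = 27 gives 27 ≡ 27 (mod 40) but 27 ≡ 2 (mod 5), so the conjunction on the right does not hold.

[⇐] This fails: k = 25 satisfies both congruences on the right (25 ≡ 0 mod 5 and 25 ≡ 1 mod 8) yet 25 ≡ 25 (mod 40), not 27.

Both directions fail.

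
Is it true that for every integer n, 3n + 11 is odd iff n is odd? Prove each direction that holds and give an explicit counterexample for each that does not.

Neither direction holds.

Forward direction. This fails: n = 6 gives 3n + 11 = 29, which is odd, but 6 is even, not odd.

Converse. This also fails: n = 5 is odd, but 3n + 11 = 26 is even, not odd.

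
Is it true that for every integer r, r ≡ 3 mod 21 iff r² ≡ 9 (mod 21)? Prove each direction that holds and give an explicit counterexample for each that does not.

(⇒) Suppose r ≡ 3 mod 21. Write r = 21j + 3. Then (21j + 3)² = 441j² + 126j + 9 = 21(21j² + 6j) + 9, so r² ≡ 9 (mod 21).

(⇐) This fails: take r = 18. Then 18² = 324 ≡ 9 (mod 21), yet 18 ≡ 18 (mod 21), not 3.

Only the forward direction holds.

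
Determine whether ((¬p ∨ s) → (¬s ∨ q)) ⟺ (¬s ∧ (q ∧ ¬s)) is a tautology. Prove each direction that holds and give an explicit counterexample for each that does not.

(⟸) Assume the antecedent. If s is true, the antecedent cannot hold. If s is false, (¬p ∨ s) → (¬s ∨ q) reduces to true regardless of the other variables. Either way (¬p ∨ s) → (¬s ∨ q) holds.

(⟹) This fails. Under s = F, q = F, p = F, the left side is true but the right side is false.

Only the converse holds.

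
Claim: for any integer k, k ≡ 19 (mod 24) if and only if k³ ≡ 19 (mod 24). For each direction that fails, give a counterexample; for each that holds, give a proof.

[⇒] Suppose k ≡ 19 (mod 24). Write k = 24j + 19. Then (24j + 19)³ = 13824j³ + 32832j² + 25992j + 6859 = 24(576j³ + 1368j² + 1083j + 285) + 19, so k³ ≡ 19 (mod 24).

[⇐] Conversely, suppose k³ ≡ 19 (mod 24). The only residue r in {0, …, 23} with r³ ≡ 19 (mod 24) is r = 19, so k ≡ 19 (mod 24).

Both directions hold.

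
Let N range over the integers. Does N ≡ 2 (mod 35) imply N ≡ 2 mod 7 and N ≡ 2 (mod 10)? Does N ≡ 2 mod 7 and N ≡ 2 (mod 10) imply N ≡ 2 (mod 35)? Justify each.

Not equivalent: only (⇐) holds.

(→) This fails: N = 37 gives 37 ≡ 2 (mod 35) but 37 ≡ 7 (mod 10), so the conjunction on the right does not hold.

(←) Conversely, if N ≡ 2 (mod 7) and N ≡ 2 (mod 10), then by the Chinese remainder theorem N ≡ 2 (mod 70). Since 2 ≡ 2 (mod 35) and 35 ∣ 70, we get N ≡ 2 (mod 35).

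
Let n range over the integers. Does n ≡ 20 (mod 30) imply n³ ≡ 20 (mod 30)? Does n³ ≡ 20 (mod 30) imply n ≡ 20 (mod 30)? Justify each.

The biconditional holds.

(←) Suppose n³ ≡ 20 (mod 30). The only residue r in {0, …, 29} with r³ ≡ 20 (mod 30) is r = 20, so n ≡ 20 (mod 30).

(→) Suppose n ≡ 20 (mod 30). Write n = 30j + 20. Then (30j + 20)³ = 27000j³ + 54000j² + 36000j + 8000 = 30(900j³ + 1800j² + 1200j + 266) + 20, so n³ ≡ 20 (mod 30).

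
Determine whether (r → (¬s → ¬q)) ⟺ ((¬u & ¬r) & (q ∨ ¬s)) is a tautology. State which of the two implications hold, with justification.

Not equivalent: only (⇐) holds.

(→) This fails. Under u = T, s = F, q = F, r = F, the left side is true but the right side is false.

(←) Assume the antecedent. If s is true, r → (¬s → ¬q) reduces to true regardless of the other variables. If s is false, the antecedent forces (u = F, s = F, q = F, r = F) or (u = F, s = F, q = T, r = F), and r → (¬s → ¬q) holds there. Either way r → (¬s → ¬q) holds.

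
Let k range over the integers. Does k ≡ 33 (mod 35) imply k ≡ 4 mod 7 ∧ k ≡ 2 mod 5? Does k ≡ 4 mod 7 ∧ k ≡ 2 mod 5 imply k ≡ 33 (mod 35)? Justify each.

(⇒) fails and (⇐) fails.

(→) This fails: k = 33 gives 33 ≡ 33 (mod 35) but 33 ≡ 5 (mod 7), so the conjunction on the right does not hold.

(←) This fails: k = 32 satisfies both congruences on the right (32 ≡ 4 mod 7 and 32 ≡ 2 mod 5) yet 32 ≡ 32 (mod 35), not 33.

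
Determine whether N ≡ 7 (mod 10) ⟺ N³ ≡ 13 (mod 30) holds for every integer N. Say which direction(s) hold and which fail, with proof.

(⟹) This fails: take N = 17. Then 17 ≡ 7 (mod 10), but 17³ = 4913 ≡ 23 (mod 30), not 13.

(⟸) Conversely, the residues r modulo 30 with r³ ≡ 13 (mod 30) are exactly {7}, and each is ≡ 7 (mod 10).

Only the reverse direction holds.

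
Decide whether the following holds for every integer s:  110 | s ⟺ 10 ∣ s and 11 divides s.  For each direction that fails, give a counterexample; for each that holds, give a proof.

Both directions hold.

[⇒] If 110 ∣ s, write s = 110q. Since 110 = 11·10, s = 10·(11q), so 10 ∣ s; and since 110 = 10·11, s = 11·(10q), so 11 ∣ s.

[⇐] Suppose 10 ∣ s and 11 ∣ s. Any common multiple of 10 and 11 is a multiple of their lcm; here gcd(10, 11) = 1, so lcm(10, 11) = 10·11 = 110, so 110 ∣ s.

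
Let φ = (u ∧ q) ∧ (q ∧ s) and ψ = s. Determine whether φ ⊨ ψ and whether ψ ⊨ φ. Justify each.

Only the forward implication holds.

(⇒) Assume the antecedent. If s is true, s reduces to true regardless of the other variables. If s is false, the antecedent cannot hold. Either way s holds.

(⇐) This fails. Under s = T, u = F, q = F, the left side is false but the right side is true.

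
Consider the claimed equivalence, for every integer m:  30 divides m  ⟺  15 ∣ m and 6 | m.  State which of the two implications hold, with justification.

Both implications hold.

(←) Suppose 15 ∣ m and 6 ∣ m. Any common multiple of 15 and 6 is a multiple of their lcm; here lcm(15, 6) = 15·6/gcd(15, 6) = 90/3 = 30, so 30 ∣ m.

(→) If 30 ∣ m, write m = 30q. Since 30 = 2·15, m = 15·(2q), so 15 ∣ m; and since 30 = 5·6, m = 6·(5q), so 6 ∣ m.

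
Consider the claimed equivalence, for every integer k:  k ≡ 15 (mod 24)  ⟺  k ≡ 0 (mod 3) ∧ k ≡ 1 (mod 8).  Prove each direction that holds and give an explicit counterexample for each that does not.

[⇒] This fails: k = 15 gives 15 ≡ 15 (mod 24) but 15 ≡ 7 (mod 8), so the conjunction on the right does not hold.

[⇐] This fails: k = 9 satisfies both congruences on the right (9 ≡ 0 mod 3 and 9 ≡ 1 mod 8) yet 9 ≡ 9 (mod 24), not 15.

Neither direction holds.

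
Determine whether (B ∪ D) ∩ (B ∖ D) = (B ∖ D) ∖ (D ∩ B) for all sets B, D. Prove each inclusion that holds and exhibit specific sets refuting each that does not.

(⟹) Let x ∈ (B ∪ D) ∩ (B ∖ D). Then x ∈ B and x ∉ D, from which x ∈ (B ∖ D) ∖ (D ∩ B).

(⟸) Let x ∈ (B ∖ D) ∖ (D ∩ B). Then x ∈ B and x ∉ D, from which x ∈ (B ∪ D) ∩ (B ∖ D).

Both inclusions hold.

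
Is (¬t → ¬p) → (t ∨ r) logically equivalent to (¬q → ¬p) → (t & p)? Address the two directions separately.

(⇒) fails; (⇐) holds.

Converse. Assume the antecedent. If p is true, (¬t → ¬p) → (t ∨ r) reduces to true regardless of the other variables. If p is false, the antecedent cannot hold. Either way (¬t → ¬p) → (t ∨ r) holds.

Forward direction. This fails. Under r = T, p = F, t = F, q = F, the left side is true but the right side is false.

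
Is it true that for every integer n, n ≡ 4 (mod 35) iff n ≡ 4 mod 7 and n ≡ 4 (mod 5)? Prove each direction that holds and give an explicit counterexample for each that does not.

Both directions hold; the statement is true.

(⇒) Suppose n ≡ 4 (mod 35); write n = 35j + 4. Since 7 ∣ 35, reducing mod 7 gives n ≡ 4 (mod 7); since 5 ∣ 35, reducing mod 5 gives n ≡ 4 (mod 5).

(⇐) Conversely, if n ≡ 4 (mod 7) and n ≡ 4 (mod 5), then by the Chinese remainder theorem n ≡ 4 (mod 35). This is exactly n ≡ 4 (mod 35).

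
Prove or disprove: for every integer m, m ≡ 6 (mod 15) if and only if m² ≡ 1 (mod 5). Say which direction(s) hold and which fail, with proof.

Not equivalent: only (⇒) holds.

[⇒] Suppose m ≡ 6 (mod 15). Then m² ≡ 6² = 36 (mod 15), and since 5 ∣ 15, also m² ≡ 1 (mod 5).

[⇐] This fails: take m = 1. Then 1² = 1 ≡ 1 (mod 5), yet 1 ≡ 1 (mod 15), not 6.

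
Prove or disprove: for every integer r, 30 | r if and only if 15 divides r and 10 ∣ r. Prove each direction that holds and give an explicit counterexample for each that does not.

(⟹) If 30 ∣ r, write r = 30q. Since 30 = 2·15, r = 15·(2q), so 15 ∣ r; and since 30 = 3·10, r = 10·(3q), so 10 ∣ r.

(⟸) Suppose 15 ∣ r and 10 ∣ r. Any common multiple of 15 and 10 is a multiple of their lcm; here lcm(15, 10) = 15·10/gcd(15, 10) = 150/5 = 30, so 30 ∣ r.

The biconditional holds.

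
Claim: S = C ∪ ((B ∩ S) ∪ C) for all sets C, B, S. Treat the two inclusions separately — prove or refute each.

(⟹) This inclusion fails. Take C = ∅, B = ∅, S = {1}; then 1 ∈ S but 1 ∉ C ∪ ((B ∩ S) ∪ C).

(⟸) This inclusion fails. Take C = {1}, B = ∅, S = ∅; then 1 ∈ C ∪ ((B ∩ S) ∪ C) but 1 ∉ S.

(⊆) fails and (⊇) fails.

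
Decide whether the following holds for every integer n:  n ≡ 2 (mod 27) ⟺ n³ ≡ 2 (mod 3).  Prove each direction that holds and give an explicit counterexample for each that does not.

The forward direction holds; the converse fails.

(→) Suppose n ≡ 2 (mod 27). Then n³ ≡ 2³ = 8 (mod 27), and since 3 ∣ 27, also n³ ≡ 2 (mod 3).

(←) This fails: take n = 5. Then 5³ = 125 ≡ 2 (mod 3), yet 5 ≡ 5 (mod 27), not 2.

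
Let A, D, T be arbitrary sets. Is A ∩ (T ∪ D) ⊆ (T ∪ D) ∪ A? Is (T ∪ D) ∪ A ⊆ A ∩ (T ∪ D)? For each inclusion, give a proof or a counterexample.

The sets are not equal: only the forward inclusion holds.

(⊆) Let x ∈ A ∩ (T ∪ D). Then either x ∈ A ∩ D and x ∉ T; or x ∈ A ∩ T and x ∉ D; or x ∈ A ∩ D ∩ T. In each case x ∈ (T ∪ D) ∪ A, so A ∩ (T ∪ D) ⊆ (T ∪ D) ∪ A.

(⊇) This inclusion fails. Take A = {1}, D = ∅, T = ∅; then 1 ∈ (T ∪ D) ∪ A but 1 ∉ A ∩ (T ∪ D).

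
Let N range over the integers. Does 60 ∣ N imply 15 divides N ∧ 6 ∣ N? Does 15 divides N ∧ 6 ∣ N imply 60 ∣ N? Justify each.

[⇐] This fails: take N = 30. Both 15 ∣ 30 and 6 ∣ 30, yet 30 is not a multiple of 60 (since 30 = 0·60 + 30), so 60 ∤ 30.

[⇒] If 60 ∣ N, write N = 60q. Since 60 = 4·15, N = 15·(4q), so 15 ∣ N; and since 60 = 10·6, N = 6·(10q), so 6 ∣ N.

The forward direction holds; the converse fails.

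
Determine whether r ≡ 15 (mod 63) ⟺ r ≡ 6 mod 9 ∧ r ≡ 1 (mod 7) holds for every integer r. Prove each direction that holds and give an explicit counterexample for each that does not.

(⟹) Suppose r ≡ 15 (mod 63); write r = 63j + 15. Since 9 ∣ 63, reducing mod 9 gives r ≡ 15 ≡ 6 (mod 9); since 7 ∣ 63, reducing mod 7 gives r ≡ 15 ≡ 1 (mod 7).

(⟸) Conversely, if r ≡ 6 (mod 9) and r ≡ 1 (mod 7), then by the Chinese remainder theorem r ≡ 15 (mod 63). This is exactly r ≡ 15 (mod 63).

Both directions hold.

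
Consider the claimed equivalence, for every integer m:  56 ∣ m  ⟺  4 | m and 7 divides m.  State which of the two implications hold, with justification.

The forward direction holds; the converse fails.

Forward direction. If 56 ∣ m, write m = 56q. Since 56 = 14·4, m = 4·(14q), so 4 ∣ m; and since 56 = 8·7, m = 7·(8q), so 7 ∣ m.

Converse. This fails: take m = 28. Both 4 ∣ 28 and 7 ∣ 28, yet 28 is not a multiple of 56 (since 28 = 0·56 + 28), so 56 ∤ 28.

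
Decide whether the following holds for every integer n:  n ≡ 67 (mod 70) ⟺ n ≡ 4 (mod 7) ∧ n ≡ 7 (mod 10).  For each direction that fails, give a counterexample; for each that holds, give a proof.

(⟹) Suppose n ≡ 67 (mod 70); write n = 70j + 67. Since 7 ∣ 70, reducing mod 7 gives n ≡ 67 ≡ 4 (mod 7); since 10 ∣ 70, reducing mod 10 gives n ≡ 67 ≡ 7 (mod 10).

(⟸) Conversely, if n ≡ 4 (mod 7) and n ≡ 7 (mod 10), then by the Chinese remainder theorem n ≡ 67 (mod 70). This is exactly n ≡ 67 (mod 70).

Both implications hold.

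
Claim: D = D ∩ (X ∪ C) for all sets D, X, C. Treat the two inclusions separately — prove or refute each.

Reverse inclusion. Let x ∈ D ∩ (X ∪ C). Then either x ∈ D ∩ X and x ∉ C; or x ∈ D ∩ C and x ∉ X; or x ∈ D ∩ X ∩ C. In each case x ∈ D, so D ∩ (X ∪ C) ⊆ D.

Forward inclusion. This inclusion fails. Take D = {1}, X = ∅, C = ∅; then 1 ∈ D but 1 ∉ D ∩ (X ∪ C).

The sets are not equal: only the reverse inclusion holds.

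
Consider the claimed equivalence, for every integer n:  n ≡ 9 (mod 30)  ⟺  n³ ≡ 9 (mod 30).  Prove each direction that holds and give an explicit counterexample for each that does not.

Both directions hold; the statement is true.

(⟹) Suppose n ≡ 9 (mod 30). Write n = 30j + 9. Then (30j + 9)³ = 27000j³ + 24300j² + 7290j + 729 = 30(900j³ + 810j² + 243j + 24) + 9, so n³ ≡ 9 (mod 30).

(⟸) Conversely, suppose n³ ≡ 9 (mod 30). The only residue r in {0, …, 29} with r³ ≡ 9 (mod 30) is r = 9, so n ≡ 9 (mod 30).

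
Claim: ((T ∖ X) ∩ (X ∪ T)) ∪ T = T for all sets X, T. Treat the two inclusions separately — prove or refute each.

The two sets are equal.

Forward inclusion. Let x ∈ ((T ∖ X) ∩ (X ∪ T)) ∪ T. Then either x ∈ T and x ∉ X; or x ∈ X ∩ T. In each case x ∈ T, so ((T ∖ X) ∩ (X ∪ T)) ∪ T ⊆ T.

Reverse inclusion. Let x ∈ T. Then either x ∈ T and x ∉ X; or x ∈ X ∩ T. In each case x ∈ ((T ∖ X) ∩ (X ∪ T)) ∪ T, so T ⊆ ((T ∖ X) ∩ (X ∪ T)) ∪ T.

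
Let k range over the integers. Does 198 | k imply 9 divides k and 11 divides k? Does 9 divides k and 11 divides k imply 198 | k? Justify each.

(→) If 198 ∣ k, write k = 198q. Since 198 = 22·9, k = 9·(22q), so 9 ∣ k; and since 198 = 18·11, k = 11·(18q), so 11 ∣ k.

(←) This fails: take k = 99. Both 9 ∣ 99 and 11 ∣ 99, yet 99 is not a multiple of 198 (since 99 = 0·198 + 99), so 198 ∤ 99.

The forward direction holds; the converse fails.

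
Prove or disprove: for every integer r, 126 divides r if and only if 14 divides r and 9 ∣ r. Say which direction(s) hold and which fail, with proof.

(⟹) If 126 ∣ r, write r = 126q. Since 126 = 9·14, r = 14·(9q), so 14 ∣ r; and since 126 = 14·9, r = 9·(14q), so 9 ∣ r.

(⟸) Suppose 14 ∣ r and 9 ∣ r. Any common multiple of 14 and 9 is a multiple of their lcm; here gcd(14, 9) = 1, so lcm(14, 9) = 14·9 = 126, so 126 ∣ r.

Both directions hold.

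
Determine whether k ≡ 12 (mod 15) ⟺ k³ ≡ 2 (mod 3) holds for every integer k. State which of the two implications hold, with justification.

Forward direction. This fails: take k = 12. Then 12 ≡ 12 (mod 15), but 12³ = 1728 ≡ 0 (mod 3), not 2.

Converse. This fails: take k = 2. Then 2³ = 8 ≡ 2 (mod 3), yet 2 ≡ 2 (mod 15), not 12.

Neither implication holds.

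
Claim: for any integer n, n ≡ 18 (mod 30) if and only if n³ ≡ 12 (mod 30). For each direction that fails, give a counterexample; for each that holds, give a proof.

[⇒] Suppose n ≡ 18 (mod 30). Write n = 30j + 18. Then (30j + 18)³ = 27000j³ + 48600j² + 29160j + 5832 = 30(900j³ + 1620j² + 972j + 194) + 12, so n³ ≡ 12 (mod 30).

[⇐] Conversely, suppose n³ ≡ 12 (mod 30). The only residue r in {0, …, 29} with r³ ≡ 12 (mod 30) is r = 18, so n ≡ 18 (mod 30).

The biconditional holds.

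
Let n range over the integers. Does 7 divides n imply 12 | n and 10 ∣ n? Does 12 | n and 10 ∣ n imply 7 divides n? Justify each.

[⇒] This fails: take n = 7. Certainly 7 ∣ 7, but 12 ∤ 7.

[⇐] This fails: take n = 60. Both 12 ∣ 60 and 10 ∣ 60, yet 60 is not a multiple of 7 (since 60 = 8·7 + 4), so 7 ∤ 60.

(⇒) fails and (⇐) fails.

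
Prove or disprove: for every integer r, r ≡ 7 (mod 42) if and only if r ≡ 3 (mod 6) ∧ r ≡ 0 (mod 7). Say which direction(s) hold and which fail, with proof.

Both directions fail.

(→) This fails: r = 7 gives 7 ≡ 7 (mod 42) but 7 ≡ 1 (mod 6), so the conjunction on the right does not hold.

(←) This fails: r = 21 satisfies both congruences on the right (21 ≡ 3 mod 6 and 21 ≡ 0 mod 7) yet 21 ≡ 21 (mod 42), not 7.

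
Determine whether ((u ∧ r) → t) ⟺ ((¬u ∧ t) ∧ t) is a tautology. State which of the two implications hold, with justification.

(⇒) This fails. Under u = F, r = F, t = F, the left side is true but the right side is false.

(⇐) Assume the antecedent. If u is true, the antecedent cannot hold. If u is false, (u ∧ r) → t reduces to true regardless of the other variables. Either way (u ∧ r) → t holds.

Not equivalent: only (⇐) holds.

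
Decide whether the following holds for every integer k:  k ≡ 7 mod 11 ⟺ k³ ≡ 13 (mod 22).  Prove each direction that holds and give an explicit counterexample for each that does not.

[⇒] This fails: take k = 18. Then 18 ≡ 7 (mod 11), but 18³ = 5832 ≡ 2 (mod 22), not 13.

[⇐] Conversely, the residues r modulo 22 with r³ ≡ 13 (mod 22) are exactly {7}, and each is ≡ 7 (mod 11).

Not equivalent: only (⇐) holds.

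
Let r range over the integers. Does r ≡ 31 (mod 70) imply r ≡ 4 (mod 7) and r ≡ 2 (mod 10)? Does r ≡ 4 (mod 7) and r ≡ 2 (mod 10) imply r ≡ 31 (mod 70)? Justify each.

Neither direction holds.

(⟹) This fails: r = 31 gives 31 ≡ 31 (mod 70) but 31 ≡ 3 (mod 7), so the conjunction on the right does not hold.

(⟸) This fails: r = 32 satisfies both congruences on the right (32 ≡ 4 mod 7 and 32 ≡ 2 mod 10) yet 32 ≡ 32 (mod 70), not 31.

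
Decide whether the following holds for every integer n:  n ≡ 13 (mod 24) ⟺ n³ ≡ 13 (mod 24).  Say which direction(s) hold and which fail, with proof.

The biconditional holds.

(⇒) Suppose n ≡ 13 (mod 24). Write n = 24j + 13. Then (24j + 13)³ = 13824j³ + 22464j² + 12168j + 2197 = 24(576j³ + 936j² + 507j + 91) + 13, so n³ ≡ 13 (mod 24).

(⇐) Conversely, suppose n³ ≡ 13 (mod 24). The only residue r in {0, …, 23} with r³ ≡ 13 (mod 24) is r = 13, so n ≡ 13 (mod 24).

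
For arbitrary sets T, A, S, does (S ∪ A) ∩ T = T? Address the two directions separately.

(⊆) holds; (⊇) fails.

(⟹) Let x ∈ (S ∪ A) ∩ T. Then either x ∈ T ∩ A and x ∉ S; or x ∈ T ∩ S and x ∉ A; or x ∈ T ∩ A ∩ S. In each case x ∈ T, so (S ∪ A) ∩ T ⊆ T.

(⟸) This inclusion fails. Take T = {1}, A = ∅, S = ∅; then 1 ∈ T but 1 ∉ (S ∪ A) ∩ T.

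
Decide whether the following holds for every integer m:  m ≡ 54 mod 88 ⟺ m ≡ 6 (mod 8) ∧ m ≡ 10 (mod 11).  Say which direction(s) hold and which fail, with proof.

[⇒] Suppose m ≡ 54 (mod 88); write m = 88j + 54. Since 8 ∣ 88, reducing mod 8 gives m ≡ 54 ≡ 6 (mod 8); since 11 ∣ 88, reducing mod 11 gives m ≡ 54 ≡ 10 (mod 11).

[⇐] Conversely, if m ≡ 6 (mod 8) and m ≡ 10 (mod 11), then by the Chinese remainder theorem m ≡ 54 (mod 88). This is exactly m ≡ 54 (mod 88).

Both directions hold.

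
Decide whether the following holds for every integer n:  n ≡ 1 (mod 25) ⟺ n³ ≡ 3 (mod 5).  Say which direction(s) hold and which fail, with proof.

Forward direction. This fails: take n = 1. Then 1 ≡ 1 (mod 25), but 1³ = 1 ≡ 1 (mod 5), not 3.

Converse. This fails: take n = 2. Then 2³ = 8 ≡ 3 (mod 5), yet 2 ≡ 2 (mod 25), not 1.

Neither implication holds.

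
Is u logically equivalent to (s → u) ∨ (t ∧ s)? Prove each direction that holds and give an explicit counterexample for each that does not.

(→) Assume the antecedent. If u is true, (s → u) ∨ (t ∧ s) reduces to true regardless of the other variables. If u is false, the antecedent cannot hold. Either way (s → u) ∨ (t ∧ s) holds.

(←) This fails. Under u = F, t = F, s = F, the left side is false but the right side is true.

Only the forward implication holds.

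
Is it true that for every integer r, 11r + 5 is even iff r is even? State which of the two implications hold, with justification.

(⇒) fails and (⇐) fails.

(→) This fails: r = 3 gives 11r + 5 = 38, which is even, but 3 is odd, not even.

(←) This also fails: r = 6 is even, but 11r + 5 = 71 is odd, not even.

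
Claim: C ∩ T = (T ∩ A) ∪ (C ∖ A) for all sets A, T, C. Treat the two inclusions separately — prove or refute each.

(⊆) Let x ∈ C ∩ T. Then either x ∈ T ∩ C and x ∉ A; or x ∈ A ∩ T ∩ C. In each case x ∈ (T ∩ A) ∪ (C ∖ A), so C ∩ T ⊆ (T ∩ A) ∪ (C ∖ A).

(⊇) This inclusion fails. Take A = {1}, T = {1}, C = ∅; then 1 ∈ (T ∩ A) ∪ (C ∖ A) but 1 ∉ C ∩ T.

The sets are not equal: only the forward inclusion holds.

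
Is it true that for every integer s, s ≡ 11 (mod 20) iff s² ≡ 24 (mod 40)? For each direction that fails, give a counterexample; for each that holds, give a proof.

(⇒) This fails: take s = 11. Then 11 ≡ 11 (mod 20), but 11² = 121 ≡ 1 (mod 40), not 24.

(⇐) This fails: take s = 8. Then 8² = 64 ≡ 24 (mod 40), yet 8 ≡ 8 (mod 20), not 11.

Neither direction holds.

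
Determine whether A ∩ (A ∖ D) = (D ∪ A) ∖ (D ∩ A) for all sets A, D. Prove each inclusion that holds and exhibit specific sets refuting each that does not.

(⟹) Let x ∈ A ∩ (A ∖ D). Then x ∈ A and x ∉ D, from which x ∈ (D ∪ A) ∖ (D ∩ A).

(⟸) This inclusion fails. Take A = ∅, D = {1}; then 1 ∈ (D ∪ A) ∖ (D ∩ A) but 1 ∉ A ∩ (A ∖ D).

The sets are not equal: only the forward inclusion holds.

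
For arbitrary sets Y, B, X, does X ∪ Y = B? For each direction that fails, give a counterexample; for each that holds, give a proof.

Both inclusions fail.

(⊆) This inclusion fails. Take Y = {1}, B = ∅, X = ∅; then 1 ∈ X ∪ Y but 1 ∉ B.

(⊇) This inclusion fails. Take Y = ∅, B = {1}, X = ∅; then 1 ∈ B but 1 ∉ X ∪ Y.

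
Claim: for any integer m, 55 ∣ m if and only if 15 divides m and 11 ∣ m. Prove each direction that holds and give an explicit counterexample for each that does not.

(←) Suppose 15 ∣ m and 11 ∣ m. Any common multiple of 15 and 11 is a multiple of their lcm; here gcd(15, 11) = 1, so lcm(15, 11) = 15·11 = 165, so 165 ∣ m. Since 55 ∣ 165, it follows that 55 ∣ m.

(→) This fails: take m = 55. Certainly 55 ∣ 55, but 15 ∤ 55.

Not equivalent: only (⇐) holds.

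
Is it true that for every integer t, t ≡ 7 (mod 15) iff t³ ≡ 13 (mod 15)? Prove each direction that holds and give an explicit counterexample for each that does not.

(⇒) Suppose t ≡ 7 (mod 15). Write t = 15j + 7. Then (15j + 7)³ = 3375j³ + 4725j² + 2205j + 343 = 15(225j³ + 315j² + 147j + 22) + 13, so t³ ≡ 13 (mod 15).

(⇐) Conversely, suppose t³ ≡ 13 (mod 15). The only residue r in {0, …, 14} with r³ ≡ 13 (mod 15) is r = 7, so t ≡ 7 (mod 15).

Both implications hold.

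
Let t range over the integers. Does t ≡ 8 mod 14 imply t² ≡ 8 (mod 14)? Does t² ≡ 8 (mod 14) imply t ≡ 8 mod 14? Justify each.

(→) Suppose t ≡ 8 mod 14. Write t = 14j + 8. Then (14j + 8)² = 196j² + 224j + 64 = 14(14j² + 16j + 4) + 8, so t² ≡ 8 (mod 14).

(←) This fails: take t = 6. Then 6² = 36 ≡ 8 (mod 14), yet 6 ≡ 6 (mod 14), not 8.

(⇒) holds; (⇐) fails.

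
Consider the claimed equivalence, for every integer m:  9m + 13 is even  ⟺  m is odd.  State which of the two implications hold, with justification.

(→) Suppose 9m + 13 is even. Since 9 is odd, 9m and m have the same parity, so 9m + 13 ≡ m + 13 (mod 2). As 13 is odd, 9m + 13 is even exactly when m is odd. Thus m is odd.

(←) Conversely, suppose m is odd; write m = 2j + 1. Then 9m + 13 = 9·(2j + 1) + 13 = 2·9j + 22, which is even.

Both implications hold.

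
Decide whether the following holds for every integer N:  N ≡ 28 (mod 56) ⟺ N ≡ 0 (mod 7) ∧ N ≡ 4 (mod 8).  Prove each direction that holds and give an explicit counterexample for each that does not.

Equivalent; both directions hold.

(→) Suppose N ≡ 28 (mod 56); write N = 56j + 28. Since 7 ∣ 56, reducing mod 7 gives N ≡ 28 ≡ 0 (mod 7); since 8 ∣ 56, reducing mod 8 gives N ≡ 28 ≡ 4 (mod 8).

(←) Conversely, if N ≡ 0 (mod 7) and N ≡ 4 (mod 8), then by the Chinese remainder theorem N ≡ 28 (mod 56). This is exactly N ≡ 28 (mod 56).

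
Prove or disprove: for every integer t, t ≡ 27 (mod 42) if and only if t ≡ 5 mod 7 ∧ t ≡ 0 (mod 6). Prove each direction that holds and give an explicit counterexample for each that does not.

(⇒) fails and (⇐) fails.

(⇒) This fails: t = 27 gives 27 ≡ 27 (mod 42) but 27 ≡ 6 (mod 7), so the conjunction on the right does not hold.

(⇐) This fails: t = 12 satisfies both congruences on the right (12 ≡ 5 mod 7 and 12 ≡ 0 mod 6) yet 12 ≡ 12 (mod 42), not 27.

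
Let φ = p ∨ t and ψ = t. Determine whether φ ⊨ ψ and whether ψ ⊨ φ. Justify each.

(⇒) fails; (⇐) holds.

(⇒) This fails. Under p = T, t = F, the left side is true but the right side is false.

(⇐) Assume the antecedent. If p is true, p ∨ t reduces to true regardless of the other variables. If p is false, the antecedent forces (p = F, t = T), and p ∨ t holds there. Either way p ∨ t holds.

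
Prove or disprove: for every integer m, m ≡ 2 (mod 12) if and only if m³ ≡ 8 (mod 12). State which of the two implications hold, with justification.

The forward direction holds; the converse fails.

(→) Suppose m ≡ 2 (mod 12). Write m = 12j + 2. Then (12j + 2)³ = 1728j³ + 864j² + 144j + 8 = 12(144j³ + 72j² + 12j) + 8, so m³ ≡ 8 (mod 12).

(←) This fails: take m = 8. Then 8³ = 512 ≡ 8 (mod 12), yet 8 ≡ 8 (mod 12), not 2.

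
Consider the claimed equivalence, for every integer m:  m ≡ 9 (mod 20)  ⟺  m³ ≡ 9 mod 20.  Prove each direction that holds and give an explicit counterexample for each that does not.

Both directions hold.

Forward direction. Suppose m ≡ 9 (mod 20). Write m = 20j + 9. Then (20j + 9)³ = 8000j³ + 10800j² + 4860j + 729 = 20(400j³ + 540j² + 243j + 36) + 9, so m³ ≡ 9 (mod 20).

Converse. Suppose m³ ≡ 9 (mod 20). The only residue r in {0, …, 19} with r³ ≡ 9 (mod 20) is r = 9, so m ≡ 9 (mod 20).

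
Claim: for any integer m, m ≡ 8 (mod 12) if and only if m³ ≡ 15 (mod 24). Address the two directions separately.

(⇒) fails and (⇐) fails.

(⟹) This fails: take m = 8. Then 8 ≡ 8 (mod 12), but 8³ = 512 ≡ 8 (mod 24), not 15.

(⟸) This fails: take m = 15. Then 15³ = 3375 ≡ 15 (mod 24), yet 15 ≡ 3 (mod 12), not 8.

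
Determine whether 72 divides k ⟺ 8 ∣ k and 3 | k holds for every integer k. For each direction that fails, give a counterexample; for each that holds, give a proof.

Only the forward implication holds.

Converse. This fails: take k = 24. Both 8 ∣ 24 and 3 ∣ 24, yet 24 is not a multiple of 72 (since 24 = 0·72 + 24), so 72 ∤ 24.

Forward direction. If 72 ∣ k, write k = 72q. Since 72 = 9·8, k = 8·(9q), so 8 ∣ k; and since 72 = 24·3, k = 3·(24q), so 3 ∣ k.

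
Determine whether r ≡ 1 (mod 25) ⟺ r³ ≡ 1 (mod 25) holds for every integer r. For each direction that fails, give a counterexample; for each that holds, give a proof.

Both directions hold.

(⇒) Suppose r ≡ 1 (mod 25). Write r = 25j + 1. Then (25j + 1)³ = 15625j³ + 1875j² + 75j + 1 = 25(625j³ + 75j² + 3j) + 1, so r³ ≡ 1 (mod 25).

(⇐) Conversely, suppose r³ ≡ 1 (mod 25). The only residue r in {0, …, 24} with r³ ≡ 1 (mod 25) is r = 1, so r ≡ 1 (mod 25).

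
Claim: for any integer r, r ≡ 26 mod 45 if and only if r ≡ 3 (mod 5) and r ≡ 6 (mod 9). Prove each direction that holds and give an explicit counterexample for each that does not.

Both directions fail.

Forward direction. This fails: r = 26 gives 26 ≡ 26 (mod 45) but 26 ≡ 1 (mod 5), so the conjunction on the right does not hold.

Converse. This fails: r = 33 satisfies both congruences on the right (33 ≡ 3 mod 5 and 33 ≡ 6 mod 9) yet 33 ≡ 33 (mod 45), not 26.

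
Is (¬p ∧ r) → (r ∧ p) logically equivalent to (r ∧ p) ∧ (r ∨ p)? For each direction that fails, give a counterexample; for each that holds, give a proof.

(⟸) Assume the antecedent. If r is true, the antecedent forces (r = T, p = T), and (¬p ∧ r) → (r ∧ p) holds there. If r is false, the antecedent cannot hold. Either way (¬p ∧ r) → (r ∧ p) holds.

(⟹) This fails. Under r = F, p = F, the left side is true but the right side is false.

Not equivalent: only (⇐) holds.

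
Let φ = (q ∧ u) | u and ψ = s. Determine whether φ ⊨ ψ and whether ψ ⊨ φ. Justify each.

(→) This fails. Under s = F, q = F, u = T, the left side is true but the right side is false.

(←) This fails. Under s = T, q = F, u = F, the left side is false but the right side is true.

Both directions fail.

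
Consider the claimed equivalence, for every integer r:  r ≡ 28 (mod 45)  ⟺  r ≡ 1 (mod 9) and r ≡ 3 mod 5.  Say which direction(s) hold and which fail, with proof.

Both directions hold; the statement is true.

(←) If r ≡ 1 (mod 9) and r ≡ 3 (mod 5), then by the Chinese remainder theorem r ≡ 28 (mod 45). This is exactly r ≡ 28 (mod 45).

(→) Suppose r ≡ 28 (mod 45); write r = 45j + 28. Since 9 ∣ 45, reducing mod 9 gives r ≡ 28 ≡ 1 (mod 9); since 5 ∣ 45, reducing mod 5 gives r ≡ 28 ≡ 3 (mod 5).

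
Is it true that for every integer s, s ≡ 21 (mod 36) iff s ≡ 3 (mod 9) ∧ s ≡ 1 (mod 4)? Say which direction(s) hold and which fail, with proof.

Both directions hold; the statement is true.

(⇒) Suppose s ≡ 21 (mod 36); write s = 36j + 21. Since 9 ∣ 36, reducing mod 9 gives s ≡ 21 ≡ 3 (mod 9); since 4 ∣ 36, reducing mod 4 gives s ≡ 21 ≡ 1 (mod 4).

(⇐) Conversely, if s ≡ 3 (mod 9) and s ≡ 1 (mod 4), then by the Chinese remainder theorem s ≡ 21 (mod 36). This is exactly s ≡ 21 (mod 36).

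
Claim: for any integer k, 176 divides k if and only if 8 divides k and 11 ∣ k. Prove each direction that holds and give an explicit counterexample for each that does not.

Only the forward implication holds.

Forward direction. If 176 ∣ k, write k = 176q. Since 176 = 22·8, k = 8·(22q), so 8 ∣ k; and since 176 = 16·11, k = 11·(16q), so 11 ∣ k.

Converse. This fails: take k = 88. Both 8 ∣ 88 and 11 ∣ 88, yet 88 is not a multiple of 176 (since 88 = 0·176 + 88), so 176 ∤ 88.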